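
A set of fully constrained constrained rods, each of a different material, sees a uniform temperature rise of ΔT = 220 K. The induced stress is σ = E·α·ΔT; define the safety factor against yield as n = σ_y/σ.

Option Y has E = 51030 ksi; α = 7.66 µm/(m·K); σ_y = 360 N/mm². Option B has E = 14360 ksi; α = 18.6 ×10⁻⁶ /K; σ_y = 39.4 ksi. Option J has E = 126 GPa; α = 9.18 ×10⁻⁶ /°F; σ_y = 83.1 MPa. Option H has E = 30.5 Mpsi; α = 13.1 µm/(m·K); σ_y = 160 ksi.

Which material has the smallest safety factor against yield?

In consistent units (E in GPa, α in ×10⁻⁶/K, σ_y in MPa):
  option Y: E = 351.8, α = 7.66, σ_y = 360.0 → σ = 593 MPa, n = 0.607
  option B: E = 99.01, α = 18.6, σ_y = 271.7 → σ = 405 MPa, n = 0.671
  option J: E = 126.0, α = 16.5, σ_y = 83.10 → σ = 458 MPa, n = 0.181
  option H: E = 210.3, α = 13.1, σ_y = 1103 → σ = 606 MPa, n = 1.82
The minimum is option J at n = 0.181.

option J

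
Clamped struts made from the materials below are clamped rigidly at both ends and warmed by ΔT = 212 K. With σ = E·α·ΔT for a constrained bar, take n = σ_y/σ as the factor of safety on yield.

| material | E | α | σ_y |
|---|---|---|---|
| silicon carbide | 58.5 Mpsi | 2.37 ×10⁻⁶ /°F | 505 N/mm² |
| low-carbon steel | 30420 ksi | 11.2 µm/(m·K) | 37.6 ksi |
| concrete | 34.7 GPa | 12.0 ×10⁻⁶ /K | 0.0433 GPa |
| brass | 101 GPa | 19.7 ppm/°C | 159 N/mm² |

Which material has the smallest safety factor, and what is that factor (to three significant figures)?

brass, n = 0.377

In consistent units (E in GPa, α in ×10⁻⁶/K, σ_y in MPa):
  silicon carbide: E = 403.3, α = 4.27, σ_y = 505.0 → σ = 365 MPa, n = 1.38
  low-carbon steel: E = 209.7, α = 11.2, σ_y = 259.2 → σ = 498 MPa, n = 0.521
  concrete: E = 34.70, α = 12.0, σ_y = 43.30 → σ = 88.3 MPa, n = 0.491
  brass: E = 101.0, α = 19.7, σ_y = 159.0 → σ = 422 MPa, n = 0.377
Smallest n: brass with n = 0.377.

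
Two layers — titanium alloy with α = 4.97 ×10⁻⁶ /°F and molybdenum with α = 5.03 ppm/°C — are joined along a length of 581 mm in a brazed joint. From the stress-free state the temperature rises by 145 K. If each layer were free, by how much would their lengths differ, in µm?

330 µm

titanium alloy: α = 4.97×10⁻⁶/°F × 9/5 = 8.95×10⁻⁶/K.
Δα = |8.95 − 5.03|×10⁻⁶/K = 3.92×10⁻⁶/K.
ΔL_mismatch = Δα·L·ΔT = 3.92×10⁻⁶ × 581.0 mm × 145.0 K = 330 µm.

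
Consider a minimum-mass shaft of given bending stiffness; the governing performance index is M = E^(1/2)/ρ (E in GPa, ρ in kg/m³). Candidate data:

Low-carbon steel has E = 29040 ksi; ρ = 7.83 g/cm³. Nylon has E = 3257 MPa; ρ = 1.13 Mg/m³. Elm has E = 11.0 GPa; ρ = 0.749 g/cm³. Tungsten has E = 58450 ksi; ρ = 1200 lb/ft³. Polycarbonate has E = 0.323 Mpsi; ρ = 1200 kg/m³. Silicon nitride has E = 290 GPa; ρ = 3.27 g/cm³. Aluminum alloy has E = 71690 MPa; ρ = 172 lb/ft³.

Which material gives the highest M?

Normalizing units and computing the index:
  low-carbon steel: E = 200.2 GPa, ρ = 7830 kg/m³
  nylon: E = 3.257 GPa, ρ = 1130 kg/m³
  elm: E = 11.00 GPa, ρ = 749.0 kg/m³
  tungsten: E = 403.0 GPa, ρ = 19220 kg/m³
  polycarbonate: E = 2.227 GPa, ρ = 1200 kg/m³
  silicon nitride: E = 290.0 GPa, ρ = 3270 kg/m³
  aluminum alloy: E = 71.69 GPa, ρ = 2755 kg/m³
  silicon nitride: M = 5.21×10⁻³
  elm: M = 4.43×10⁻³
  aluminum alloy: M = 3.07×10⁻³
  low-carbon steel: M = 1.81×10⁻³
  nylon: M = 1.60×10⁻³
  polycarbonate: M = 1.24×10⁻³
  tungsten: M = 1.04×10⁻³
The maximum is for silicon nitride.

silicon nitride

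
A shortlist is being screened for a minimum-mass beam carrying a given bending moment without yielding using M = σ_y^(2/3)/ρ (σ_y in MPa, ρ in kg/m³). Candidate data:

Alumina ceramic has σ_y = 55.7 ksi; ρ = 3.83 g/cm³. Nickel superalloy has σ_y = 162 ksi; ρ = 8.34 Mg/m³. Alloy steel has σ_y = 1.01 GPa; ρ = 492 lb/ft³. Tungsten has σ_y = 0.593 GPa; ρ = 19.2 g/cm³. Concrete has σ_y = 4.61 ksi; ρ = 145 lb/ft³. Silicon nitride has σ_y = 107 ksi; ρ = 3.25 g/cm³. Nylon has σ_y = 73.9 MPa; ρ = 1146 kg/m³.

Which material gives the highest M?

silicon nitride

Putting every candidate on a common basis:
  alumina ceramic: σ_y = 384.0 MPa, ρ = 3830 kg/m³
  nickel superalloy: σ_y = 1117 MPa, ρ = 8340 kg/m³
  alloy steel: σ_y = 1010 MPa, ρ = 7881 kg/m³
  tungsten: σ_y = 593.0 MPa, ρ = 19200 kg/m³
  concrete: σ_y = 31.78 MPa, ρ = 2323 kg/m³
  silicon nitride: σ_y = 737.7 MPa, ρ = 3250 kg/m³
  nylon: σ_y = 73.90 MPa, ρ = 1146 kg/m³
  silicon nitride: M = 25.1×10⁻³
  nylon: M = 15.4×10⁻³
  alumina ceramic: M = 13.8×10⁻³
  nickel superalloy: M = 12.9×10⁻³
  alloy steel: M = 12.8×10⁻³
  concrete: M = 4.32×10⁻³
  tungsten: M = 3.68×10⁻³
Silicon nitride has the largest M.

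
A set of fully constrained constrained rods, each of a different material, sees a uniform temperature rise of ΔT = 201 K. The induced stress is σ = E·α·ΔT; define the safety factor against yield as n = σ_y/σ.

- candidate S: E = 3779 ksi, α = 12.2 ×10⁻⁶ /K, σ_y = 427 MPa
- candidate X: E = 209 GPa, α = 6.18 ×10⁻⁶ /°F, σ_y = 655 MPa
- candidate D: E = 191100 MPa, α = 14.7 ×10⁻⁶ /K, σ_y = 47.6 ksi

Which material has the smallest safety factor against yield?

candidate D

With everything in SI (GPa, ×10⁻⁶/K, MPa):
  candidate S: E = 26.06, α = 12.2, σ_y = 427.0 → σ = 63.9 MPa, n = 6.68
  candidate X: E = 209.0, α = 11.1, σ_y = 655.0 → σ = 467 MPa, n = 1.40
  candidate D: E = 191.1, α = 14.7, σ_y = 328.2 → σ = 565 MPa, n = 0.581
Candidate D has the lowest safety factor, n = 0.581.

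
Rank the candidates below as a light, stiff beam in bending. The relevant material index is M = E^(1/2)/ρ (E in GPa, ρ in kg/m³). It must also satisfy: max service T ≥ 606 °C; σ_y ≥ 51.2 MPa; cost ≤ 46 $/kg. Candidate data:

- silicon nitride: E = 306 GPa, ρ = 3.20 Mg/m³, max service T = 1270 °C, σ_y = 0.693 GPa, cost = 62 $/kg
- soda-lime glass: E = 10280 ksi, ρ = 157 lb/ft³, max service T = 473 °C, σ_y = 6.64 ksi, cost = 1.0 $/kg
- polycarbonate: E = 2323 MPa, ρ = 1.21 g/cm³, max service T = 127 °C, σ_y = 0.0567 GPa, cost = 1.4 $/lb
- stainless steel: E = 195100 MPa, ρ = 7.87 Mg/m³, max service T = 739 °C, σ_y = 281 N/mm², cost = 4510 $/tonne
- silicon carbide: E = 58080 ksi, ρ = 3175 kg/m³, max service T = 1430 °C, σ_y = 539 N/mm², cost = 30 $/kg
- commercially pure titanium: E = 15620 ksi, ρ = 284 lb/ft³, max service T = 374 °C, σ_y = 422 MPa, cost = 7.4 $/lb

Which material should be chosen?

Screen on constraints: max service T ≥ 606 °C; σ_y ≥ 51.2 MPa; cost ≤ 46 $/kg. Survivors: stainless steel, silicon carbide.
After converting to SI:
  stainless steel: E = 195.1 GPa, ρ = 7870 kg/m³
  silicon carbide: E = 400.4 GPa, ρ = 3175 kg/m³
  silicon carbide: M = 6.30×10⁻³
  stainless steel: M = 1.77×10⁻³
The maximum is for silicon carbide.

silicon carbide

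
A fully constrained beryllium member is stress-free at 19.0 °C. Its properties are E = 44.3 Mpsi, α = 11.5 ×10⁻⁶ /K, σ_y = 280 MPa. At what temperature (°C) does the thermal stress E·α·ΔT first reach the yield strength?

E = 44.3 Mpsi = 305.4 GPa.
E·α·ΔT = 280.0 MPa ⇒ ΔT = 280.0 / (305.4×10³ × 11.5×10⁻⁶) = 79.71 K.
T = 19.0 + 79.71 = 98.71 °C.

98.7 °C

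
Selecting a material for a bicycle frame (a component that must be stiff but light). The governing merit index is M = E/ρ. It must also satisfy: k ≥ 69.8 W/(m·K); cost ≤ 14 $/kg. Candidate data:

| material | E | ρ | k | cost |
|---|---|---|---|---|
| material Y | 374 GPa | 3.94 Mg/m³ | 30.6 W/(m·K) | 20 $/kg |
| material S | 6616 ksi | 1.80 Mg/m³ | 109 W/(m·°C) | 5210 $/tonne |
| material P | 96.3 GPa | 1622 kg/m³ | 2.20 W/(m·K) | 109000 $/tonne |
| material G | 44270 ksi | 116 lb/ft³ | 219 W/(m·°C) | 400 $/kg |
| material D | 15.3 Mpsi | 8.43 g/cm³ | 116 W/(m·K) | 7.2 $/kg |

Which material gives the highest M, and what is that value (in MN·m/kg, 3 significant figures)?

material S, M = 25.3 MN·m/kg

Screen on constraints: k ≥ 69.8 W/(m·K); cost ≤ 14 $/kg. Survivors: material S, material D.
Convert each candidate to consistent units, then evaluate M:
  material S: E = 45.62 GPa, ρ = 1800 kg/m³
  material D: E = 105.5 GPa, ρ = 8430 kg/m³
  material S: M = 25.3 MN·m/kg
  material D: M = 12.5 MN·m/kg
Material S ranks first.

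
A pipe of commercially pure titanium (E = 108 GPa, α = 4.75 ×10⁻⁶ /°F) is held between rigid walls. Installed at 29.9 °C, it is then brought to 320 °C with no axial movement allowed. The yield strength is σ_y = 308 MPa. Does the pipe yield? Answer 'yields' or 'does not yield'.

does not yield

α = 4.75×10⁻⁶/°F × 9/5 = 8.55×10⁻⁶/K.
ΔT = 290.1 K. Constrained thermal stress σ = E·α·ΔT = 108.0×10³ MPa × 8.55×10⁻⁶ × 290.1 = 268 MPa (compressive).
Compare to σ_y = 308 MPa: σ < σ_y, so it does not yield.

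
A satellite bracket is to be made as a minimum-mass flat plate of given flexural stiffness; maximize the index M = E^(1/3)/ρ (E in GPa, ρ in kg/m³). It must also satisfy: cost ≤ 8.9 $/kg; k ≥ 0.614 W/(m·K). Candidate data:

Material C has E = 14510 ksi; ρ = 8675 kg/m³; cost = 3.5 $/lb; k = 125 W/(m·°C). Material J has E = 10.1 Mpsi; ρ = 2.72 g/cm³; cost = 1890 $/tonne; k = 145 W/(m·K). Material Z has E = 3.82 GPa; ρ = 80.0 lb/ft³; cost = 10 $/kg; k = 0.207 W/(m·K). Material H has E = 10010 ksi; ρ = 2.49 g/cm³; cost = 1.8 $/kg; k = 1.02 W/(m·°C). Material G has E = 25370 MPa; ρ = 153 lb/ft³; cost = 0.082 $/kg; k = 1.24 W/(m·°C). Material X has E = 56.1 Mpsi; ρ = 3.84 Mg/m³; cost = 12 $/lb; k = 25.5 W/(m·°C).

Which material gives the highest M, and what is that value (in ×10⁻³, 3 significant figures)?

Screen on constraints: cost ≤ 8.9 $/kg; k ≥ 0.614 W/(m·K). Survivors: material C, material J, material H, material G.
After converting to SI:
  material C: E = 100.0 GPa, ρ = 8675 kg/m³
  material J: E = 69.64 GPa, ρ = 2720 kg/m³
  material H: E = 69.02 GPa, ρ = 2490 kg/m³
  material G: E = 25.37 GPa, ρ = 2451 kg/m³
  material H: M = 1.65×10⁻³
  material J: M = 1.51×10⁻³
  material G: M = 1.20×10⁻³
  material C: M = 0.535×10⁻³
Material H has the largest M.

material H, M = 1.65×10⁻³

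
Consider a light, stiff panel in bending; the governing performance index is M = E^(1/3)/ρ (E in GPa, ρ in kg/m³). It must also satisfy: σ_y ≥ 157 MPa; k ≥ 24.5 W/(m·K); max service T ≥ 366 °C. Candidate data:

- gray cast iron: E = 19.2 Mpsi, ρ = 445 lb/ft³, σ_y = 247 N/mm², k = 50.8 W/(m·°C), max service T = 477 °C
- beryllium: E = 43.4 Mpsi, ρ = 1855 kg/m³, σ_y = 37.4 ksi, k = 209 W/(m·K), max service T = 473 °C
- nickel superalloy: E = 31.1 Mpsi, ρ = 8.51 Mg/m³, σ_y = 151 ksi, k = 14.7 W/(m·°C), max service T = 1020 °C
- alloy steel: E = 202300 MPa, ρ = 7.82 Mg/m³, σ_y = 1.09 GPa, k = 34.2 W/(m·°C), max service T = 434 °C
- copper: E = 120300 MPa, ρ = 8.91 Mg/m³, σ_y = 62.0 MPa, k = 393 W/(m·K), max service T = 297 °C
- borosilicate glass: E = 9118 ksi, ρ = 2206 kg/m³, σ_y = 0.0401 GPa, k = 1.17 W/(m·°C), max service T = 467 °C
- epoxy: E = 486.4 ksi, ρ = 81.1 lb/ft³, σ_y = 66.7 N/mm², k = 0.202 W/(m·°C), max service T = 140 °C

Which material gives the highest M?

beryllium

Screen on constraints: σ_y ≥ 157 MPa; k ≥ 24.5 W/(m·K); max service T ≥ 366 °C. Survivors: gray cast iron, beryllium, alloy steel.
Normalizing units and computing the index:
  gray cast iron: E = 132.4 GPa, ρ = 7128 kg/m³
  beryllium: E = 299.2 GPa, ρ = 1855 kg/m³
  alloy steel: E = 202.3 GPa, ρ = 7820 kg/m³
  beryllium: M = 3.61×10⁻³
  alloy steel: M = 0.751×10⁻³
  gray cast iron: M = 0.715×10⁻³
Beryllium ranks first.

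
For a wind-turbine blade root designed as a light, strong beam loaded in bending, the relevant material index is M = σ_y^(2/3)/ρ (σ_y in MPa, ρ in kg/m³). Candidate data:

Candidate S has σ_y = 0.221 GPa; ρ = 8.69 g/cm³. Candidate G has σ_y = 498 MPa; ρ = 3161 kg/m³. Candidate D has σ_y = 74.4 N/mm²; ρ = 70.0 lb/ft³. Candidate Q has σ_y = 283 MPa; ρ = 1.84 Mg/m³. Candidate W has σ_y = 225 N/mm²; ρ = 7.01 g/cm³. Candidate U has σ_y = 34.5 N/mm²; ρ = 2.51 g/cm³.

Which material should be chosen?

candidate Q

After converting to SI:
  candidate S: σ_y = 221.0 MPa, ρ = 8690 kg/m³
  candidate G: σ_y = 498.0 MPa, ρ = 3161 kg/m³
  candidate D: σ_y = 74.40 MPa, ρ = 1121 kg/m³
  candidate Q: σ_y = 283.0 MPa, ρ = 1840 kg/m³
  candidate W: σ_y = 225.0 MPa, ρ = 7010 kg/m³
  candidate U: σ_y = 34.50 MPa, ρ = 2510 kg/m³
  candidate Q: M = 23.4×10⁻³
  candidate G: M = 19.9×10⁻³
  candidate D: M = 15.8×10⁻³
  candidate W: M = 5.28×10⁻³
  candidate U: M = 4.22×10⁻³
  candidate S: M = 4.21×10⁻³
Candidate Q ranks first.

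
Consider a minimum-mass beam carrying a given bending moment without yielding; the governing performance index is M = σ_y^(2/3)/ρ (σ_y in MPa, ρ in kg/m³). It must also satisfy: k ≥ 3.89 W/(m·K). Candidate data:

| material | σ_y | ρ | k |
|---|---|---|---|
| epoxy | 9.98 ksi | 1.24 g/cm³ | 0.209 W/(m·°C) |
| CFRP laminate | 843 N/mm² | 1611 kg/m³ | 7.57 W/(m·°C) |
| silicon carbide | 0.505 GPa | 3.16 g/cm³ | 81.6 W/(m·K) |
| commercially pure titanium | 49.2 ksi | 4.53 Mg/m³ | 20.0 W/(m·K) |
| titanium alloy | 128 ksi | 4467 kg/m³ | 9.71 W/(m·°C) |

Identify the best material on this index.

CFRP laminate

Screen on constraints: k ≥ 3.89 W/(m·K). Survivors: CFRP laminate, silicon carbide, commercially pure titanium, titanium alloy.
Putting every candidate on a common basis:
  CFRP laminate: σ_y = 843.0 MPa, ρ = 1611 kg/m³
  silicon carbide: σ_y = 505.0 MPa, ρ = 3160 kg/m³
  commercially pure titanium: σ_y = 339.2 MPa, ρ = 4530 kg/m³
  titanium alloy: σ_y = 882.5 MPa, ρ = 4467 kg/m³
  CFRP laminate: M = 55.4×10⁻³
  titanium alloy: M = 20.6×10⁻³
  silicon carbide: M = 20.1×10⁻³
  commercially pure titanium: M = 10.7×10⁻³
Highest index: CFRP laminate.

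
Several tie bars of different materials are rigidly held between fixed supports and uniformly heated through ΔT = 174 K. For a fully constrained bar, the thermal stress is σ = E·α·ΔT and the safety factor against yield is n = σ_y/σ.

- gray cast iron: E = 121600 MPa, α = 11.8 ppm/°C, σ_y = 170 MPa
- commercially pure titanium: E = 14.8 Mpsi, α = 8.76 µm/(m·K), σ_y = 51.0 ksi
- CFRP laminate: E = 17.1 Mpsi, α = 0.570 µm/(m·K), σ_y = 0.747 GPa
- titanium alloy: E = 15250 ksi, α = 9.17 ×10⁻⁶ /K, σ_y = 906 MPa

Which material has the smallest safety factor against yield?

Converting E to GPa, α to ×10⁻⁶/K, σ_y to MPa, then σ and n for each:
  gray cast iron: E = 121.6, α = 11.8, σ_y = 170.0 → σ = 250 MPa, n = 0.681
  commercially pure titanium: E = 102.0, α = 8.76, σ_y = 351.6 → σ = 156 MPa, n = 2.26
  CFRP laminate: E = 117.9, α = 0.570, σ_y = 747.0 → σ = 11.7 MPa, n = 63.9
  titanium alloy: E = 105.1, α = 9.17, σ_y = 906.0 → σ = 168 MPa, n = 5.40
The minimum is gray cast iron at n = 0.681.

gray cast iron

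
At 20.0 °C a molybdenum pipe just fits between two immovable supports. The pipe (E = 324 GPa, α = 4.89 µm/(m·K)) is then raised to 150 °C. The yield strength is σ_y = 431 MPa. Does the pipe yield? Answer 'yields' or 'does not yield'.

ΔT = 130.0 K. Constrained thermal stress σ = E·α·ΔT = 324.0×10³ MPa × 4.89×10⁻⁶ × 130.0 = 206 MPa (compressive).
Compare to σ_y = 431 MPa: σ < σ_y, so it does not yield.

does not yield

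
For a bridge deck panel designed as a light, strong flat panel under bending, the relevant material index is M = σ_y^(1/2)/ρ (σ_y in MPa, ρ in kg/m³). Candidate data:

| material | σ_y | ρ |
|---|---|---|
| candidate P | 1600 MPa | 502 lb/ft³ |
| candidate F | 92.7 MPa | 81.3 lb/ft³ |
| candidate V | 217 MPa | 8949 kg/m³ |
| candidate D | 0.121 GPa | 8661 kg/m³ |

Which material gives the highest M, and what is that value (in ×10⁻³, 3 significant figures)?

candidate F, M = 7.39×10⁻³

Putting every candidate on a common basis:
  candidate P: σ_y = 1600 MPa, ρ = 8041 kg/m³
  candidate F: σ_y = 92.70 MPa, ρ = 1302 kg/m³
  candidate V: σ_y = 217.0 MPa, ρ = 8949 kg/m³
  candidate D: σ_y = 121.0 MPa, ρ = 8661 kg/m³
  candidate F: M = 7.39×10⁻³
  candidate P: M = 4.97×10⁻³
  candidate V: M = 1.65×10⁻³
  candidate D: M = 1.27×10⁻³
The maximum is for candidate F.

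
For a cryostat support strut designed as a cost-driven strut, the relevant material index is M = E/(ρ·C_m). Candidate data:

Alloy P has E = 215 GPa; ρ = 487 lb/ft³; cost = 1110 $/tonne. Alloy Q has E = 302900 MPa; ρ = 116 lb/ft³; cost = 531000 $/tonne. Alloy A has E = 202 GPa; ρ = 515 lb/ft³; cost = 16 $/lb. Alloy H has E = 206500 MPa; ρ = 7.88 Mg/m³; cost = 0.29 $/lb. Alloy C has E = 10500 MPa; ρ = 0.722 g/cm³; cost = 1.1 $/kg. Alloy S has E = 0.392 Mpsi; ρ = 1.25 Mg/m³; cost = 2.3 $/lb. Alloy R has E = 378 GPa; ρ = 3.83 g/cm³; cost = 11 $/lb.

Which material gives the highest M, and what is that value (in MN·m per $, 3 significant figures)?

Putting every candidate on a common basis:
  alloy P: E = 215.0 GPa, ρ = 7801 kg/m³, cost = 1.110 $/kg
  alloy Q: E = 302.9 GPa, ρ = 1858 kg/m³, cost = 531.0 $/kg
  alloy A: E = 202.0 GPa, ρ = 8250 kg/m³, cost = 35.27 $/kg
  alloy H: E = 206.5 GPa, ρ = 7880 kg/m³, cost = 0.6393 $/kg
  alloy C: E = 10.50 GPa, ρ = 722.0 kg/m³, cost = 1.100 $/kg
  alloy S: E = 2.703 GPa, ρ = 1250 kg/m³, cost = 5.071 $/kg
  alloy R: E = 378.0 GPa, ρ = 3830 kg/m³, cost = 24.25 $/kg
  alloy H: M = 41.0 MN·m per $
  alloy P: M = 24.8 MN·m per $
  alloy C: M = 13.2 MN·m per $
  alloy R: M = 4.07 MN·m per $
  alloy A: M = 0.694 MN·m per $
  alloy S: M = 0.426 MN·m per $
  alloy Q: M = 0.307 MN·m per $
Alloy H has the largest M.

alloy H, M = 41.0 MN·m per $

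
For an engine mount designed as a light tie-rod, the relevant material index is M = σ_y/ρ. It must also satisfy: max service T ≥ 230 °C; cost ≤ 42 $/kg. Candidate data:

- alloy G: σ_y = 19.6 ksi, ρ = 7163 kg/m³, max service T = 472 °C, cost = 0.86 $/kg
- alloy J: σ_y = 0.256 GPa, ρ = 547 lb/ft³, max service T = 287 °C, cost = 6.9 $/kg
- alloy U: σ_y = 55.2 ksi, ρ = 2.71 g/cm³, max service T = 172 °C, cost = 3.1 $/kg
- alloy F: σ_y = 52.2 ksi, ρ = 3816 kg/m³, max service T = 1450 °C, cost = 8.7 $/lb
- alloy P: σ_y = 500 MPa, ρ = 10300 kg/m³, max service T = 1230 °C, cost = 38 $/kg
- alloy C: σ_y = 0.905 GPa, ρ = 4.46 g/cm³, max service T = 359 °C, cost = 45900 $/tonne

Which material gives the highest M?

alloy F

Screen on constraints: max service T ≥ 230 °C; cost ≤ 42 $/kg. Survivors: alloy G, alloy J, alloy F, alloy P.
In SI units:
  alloy G: σ_y = 135.1 MPa, ρ = 7163 kg/m³
  alloy J: σ_y = 256.0 MPa, ρ = 8762 kg/m³
  alloy F: σ_y = 359.9 MPa, ρ = 3816 kg/m³
  alloy P: σ_y = 500.0 MPa, ρ = 10300 kg/m³
  alloy F: M = 94.3 kN·m/kg
  alloy P: M = 48.5 kN·m/kg
  alloy J: M = 29.2 kN·m/kg
  alloy G: M = 18.9 kN·m/kg
Highest index: alloy F.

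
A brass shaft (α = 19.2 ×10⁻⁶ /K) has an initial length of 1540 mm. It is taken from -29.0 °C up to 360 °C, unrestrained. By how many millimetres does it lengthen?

11.5 mm

ΔT = 360 − (-29.0) = 389.0 K.
ΔL = α·L₀·ΔT = 19.2×10⁻⁶ × 1540 mm × 389.0 K = 11.5 mm.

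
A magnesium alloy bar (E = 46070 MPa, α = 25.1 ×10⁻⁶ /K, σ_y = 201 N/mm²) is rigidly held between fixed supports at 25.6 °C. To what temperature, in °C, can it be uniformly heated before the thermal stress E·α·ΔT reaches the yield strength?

E = 46070 MPa = 46.07 GPa.
σ_y = 201 N/mm² = 201.0 MPa.
E·α·ΔT = 201.0 MPa ⇒ ΔT = 201.0 / (46.07×10³ × 25.1×10⁻⁶) = 173.8 K.
T = 25.6 + 173.8 = 199.4 °C.

199 °C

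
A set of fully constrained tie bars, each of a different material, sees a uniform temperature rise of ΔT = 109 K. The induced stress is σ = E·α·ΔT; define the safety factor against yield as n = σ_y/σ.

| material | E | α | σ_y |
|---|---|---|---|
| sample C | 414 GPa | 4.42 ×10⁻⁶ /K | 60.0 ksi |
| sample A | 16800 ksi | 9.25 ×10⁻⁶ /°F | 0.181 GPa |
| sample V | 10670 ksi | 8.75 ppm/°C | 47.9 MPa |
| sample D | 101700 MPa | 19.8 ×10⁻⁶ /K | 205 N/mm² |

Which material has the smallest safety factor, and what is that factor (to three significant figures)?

sample V, n = 0.683

Per material, after unit conversion:
  sample C: E = 414.0, α = 4.42, σ_y = 413.7 → σ = 199 MPa, n = 2.07
  sample A: E = 115.8, α = 16.6, σ_y = 181.0 → σ = 210 MPa, n = 0.861
  sample V: E = 73.57, α = 8.75, σ_y = 47.90 → σ = 70.2 MPa, n = 0.683
  sample D: E = 101.7, α = 19.8, σ_y = 205.0 → σ = 219 MPa, n = 0.934
The minimum is sample V at n = 0.683.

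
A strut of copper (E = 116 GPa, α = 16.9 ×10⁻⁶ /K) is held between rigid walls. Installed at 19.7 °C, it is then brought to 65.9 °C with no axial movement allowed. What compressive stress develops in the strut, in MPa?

90.6 MPa

ΔT = 46.20 K. Constrained thermal stress σ = E·α·ΔT = 116.0×10³ MPa × 16.9×10⁻⁶ × 46.20 = 90.6 MPa (compressive).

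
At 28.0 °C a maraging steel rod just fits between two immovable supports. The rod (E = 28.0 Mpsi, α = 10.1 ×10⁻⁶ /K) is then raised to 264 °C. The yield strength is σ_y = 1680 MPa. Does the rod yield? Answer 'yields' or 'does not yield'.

does not yield

E = 28.0 Mpsi = 193.1 GPa.
ΔT = 236.0 K. Constrained thermal stress σ = E·α·ΔT = 193.1×10³ MPa × 10.1×10⁻⁶ × 236.0 = 460 MPa (compressive).
Compare to σ_y = 1680 MPa: σ < σ_y, so it does not yield.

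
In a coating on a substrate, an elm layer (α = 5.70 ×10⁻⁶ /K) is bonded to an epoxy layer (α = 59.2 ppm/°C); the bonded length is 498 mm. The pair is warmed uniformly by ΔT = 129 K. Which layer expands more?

α(elm) = 5.70×10⁻⁶/K vs α(epoxy) = 59.2×10⁻⁶/K.
Higher α expands more for the same ΔT: epoxy.

epoxy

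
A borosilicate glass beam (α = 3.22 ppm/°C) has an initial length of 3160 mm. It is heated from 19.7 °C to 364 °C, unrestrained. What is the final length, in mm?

3163.5 mm

ΔT = 364 − 19.7 = 344.3 K.
ΔL = α·L₀·ΔT = 3.22×10⁻⁶ × 3160 mm × 344.3 K = 3.50 mm.
L = L₀ + ΔL = 3160 + 3.50 = 3163.5 mm.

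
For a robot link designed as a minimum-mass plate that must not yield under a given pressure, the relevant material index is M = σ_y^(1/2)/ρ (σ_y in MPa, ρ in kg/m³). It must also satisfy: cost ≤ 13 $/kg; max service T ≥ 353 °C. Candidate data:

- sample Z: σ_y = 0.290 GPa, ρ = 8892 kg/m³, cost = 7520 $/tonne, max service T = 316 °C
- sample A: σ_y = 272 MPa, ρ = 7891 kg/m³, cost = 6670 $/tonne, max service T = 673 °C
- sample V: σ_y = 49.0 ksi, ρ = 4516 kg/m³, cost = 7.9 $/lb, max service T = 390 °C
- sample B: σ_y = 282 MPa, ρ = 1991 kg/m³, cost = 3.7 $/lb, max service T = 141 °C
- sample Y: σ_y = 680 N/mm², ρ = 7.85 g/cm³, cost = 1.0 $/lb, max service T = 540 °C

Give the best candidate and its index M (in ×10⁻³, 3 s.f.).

sample Y, M = 3.32×10⁻³

Screen on constraints: cost ≤ 13 $/kg; max service T ≥ 353 °C. Survivors: sample A, sample Y.
After converting to SI:
  sample A: σ_y = 272.0 MPa, ρ = 7891 kg/m³
  sample Y: σ_y = 680.0 MPa, ρ = 7850 kg/m³
  sample Y: M = 3.32×10⁻³
  sample A: M = 2.09×10⁻³
The maximum is for sample Y.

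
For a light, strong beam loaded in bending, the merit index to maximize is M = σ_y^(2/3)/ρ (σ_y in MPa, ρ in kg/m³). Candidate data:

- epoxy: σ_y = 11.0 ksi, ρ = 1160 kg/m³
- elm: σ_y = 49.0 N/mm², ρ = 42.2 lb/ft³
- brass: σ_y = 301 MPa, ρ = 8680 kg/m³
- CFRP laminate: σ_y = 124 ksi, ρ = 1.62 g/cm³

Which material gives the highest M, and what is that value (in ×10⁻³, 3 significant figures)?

CFRP laminate, M = 55.6×10⁻³

Convert each candidate to consistent units, then evaluate M:
  epoxy: σ_y = 75.84 MPa, ρ = 1160 kg/m³
  elm: σ_y = 49.00 MPa, ρ = 676.0 kg/m³
  brass: σ_y = 301.0 MPa, ρ = 8680 kg/m³
  CFRP laminate: σ_y = 855.0 MPa, ρ = 1620 kg/m³
  CFRP laminate: M = 55.6×10⁻³
  elm: M = 19.8×10⁻³
  epoxy: M = 15.4×10⁻³
  brass: M = 5.17×10⁻³
CFRP laminate has the largest M.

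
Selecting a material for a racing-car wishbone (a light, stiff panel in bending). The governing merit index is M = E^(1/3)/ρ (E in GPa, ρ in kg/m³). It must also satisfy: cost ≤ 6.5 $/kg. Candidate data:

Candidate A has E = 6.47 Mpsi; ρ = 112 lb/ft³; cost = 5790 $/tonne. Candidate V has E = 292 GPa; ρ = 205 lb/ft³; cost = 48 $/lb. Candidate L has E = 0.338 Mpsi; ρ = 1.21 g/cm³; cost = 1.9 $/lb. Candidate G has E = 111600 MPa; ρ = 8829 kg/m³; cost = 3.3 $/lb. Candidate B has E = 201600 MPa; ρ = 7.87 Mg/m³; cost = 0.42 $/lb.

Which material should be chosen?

Screen on constraints: cost ≤ 6.5 $/kg. Survivors: candidate A, candidate L, candidate B.
In SI units:
  candidate A: E = 44.61 GPa, ρ = 1794 kg/m³
  candidate L: E = 2.330 GPa, ρ = 1210 kg/m³
  candidate B: E = 201.6 GPa, ρ = 7870 kg/m³
  candidate A: M = 1.98×10⁻³
  candidate L: M = 1.10×10⁻³
  candidate B: M = 0.745×10⁻³
The maximum is for candidate A.

candidate A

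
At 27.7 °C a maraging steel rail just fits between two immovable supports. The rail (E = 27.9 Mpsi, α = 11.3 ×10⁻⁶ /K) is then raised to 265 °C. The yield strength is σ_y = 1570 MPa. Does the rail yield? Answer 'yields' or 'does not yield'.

does not yield

E = 27.9 Mpsi = 192.4 GPa.
ΔT = 237.3 K. Constrained thermal stress σ = E·α·ΔT = 192.4×10³ MPa × 11.3×10⁻⁶ × 237.3 = 516 MPa (compressive).
Compare to σ_y = 1570 MPa: σ < σ_y, so it does not yield.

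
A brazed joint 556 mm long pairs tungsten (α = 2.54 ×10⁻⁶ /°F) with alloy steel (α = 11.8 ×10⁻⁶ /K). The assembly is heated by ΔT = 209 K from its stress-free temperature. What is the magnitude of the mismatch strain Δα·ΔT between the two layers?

1.51×10⁻³

tungsten: α = 2.54×10⁻⁶/°F × 9/5 = 4.57×10⁻⁶/K.
Δα = |4.57 − 11.8|×10⁻⁶/K = 7.23×10⁻⁶/K.
Mismatch strain = Δα·ΔT = 7.23×10⁻⁶ × 209.0 = 1.51×10⁻³.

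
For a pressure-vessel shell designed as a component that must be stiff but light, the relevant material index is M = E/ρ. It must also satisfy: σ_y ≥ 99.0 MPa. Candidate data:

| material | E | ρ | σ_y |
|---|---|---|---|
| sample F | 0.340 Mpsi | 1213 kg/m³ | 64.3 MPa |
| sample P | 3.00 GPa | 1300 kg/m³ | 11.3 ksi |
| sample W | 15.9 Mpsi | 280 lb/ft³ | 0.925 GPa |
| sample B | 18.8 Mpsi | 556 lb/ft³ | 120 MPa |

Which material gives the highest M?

sample W

Screen on constraints: σ_y ≥ 99.0 MPa. Survivors: sample W, sample B.
In SI units:
  sample W: E = 109.6 GPa, ρ = 4485 kg/m³
  sample B: E = 129.6 GPa, ρ = 8906 kg/m³
  sample W: M = 24.4 MN·m/kg
  sample B: M = 14.6 MN·m/kg
The maximum is for sample W.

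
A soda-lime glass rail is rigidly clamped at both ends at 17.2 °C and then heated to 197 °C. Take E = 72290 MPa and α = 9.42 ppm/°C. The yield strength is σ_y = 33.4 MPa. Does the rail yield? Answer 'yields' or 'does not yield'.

yields

E = 72290 MPa = 72.29 GPa.
ΔT = 179.8 K. Constrained thermal stress σ = E·α·ΔT = 72.29×10³ MPa × 9.42×10⁻⁶ × 179.8 = 122 MPa (compressive).
Compare to σ_y = 33.4 MPa: σ ≥ σ_y, so it yields.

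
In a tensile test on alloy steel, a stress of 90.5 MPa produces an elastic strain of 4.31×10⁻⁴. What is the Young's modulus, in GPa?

210 GPa

E = σ/ε = 90.5 MPa / 4.31×10⁻⁴ = 210000 MPa = 210 GPa.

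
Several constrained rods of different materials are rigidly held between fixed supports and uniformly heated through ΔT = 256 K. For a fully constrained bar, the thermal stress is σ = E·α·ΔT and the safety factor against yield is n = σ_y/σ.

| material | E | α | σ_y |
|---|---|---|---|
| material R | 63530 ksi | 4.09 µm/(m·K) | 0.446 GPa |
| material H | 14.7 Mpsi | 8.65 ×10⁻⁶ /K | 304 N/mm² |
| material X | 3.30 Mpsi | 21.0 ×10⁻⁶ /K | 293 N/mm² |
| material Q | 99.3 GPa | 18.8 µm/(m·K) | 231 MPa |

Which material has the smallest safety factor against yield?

material Q

Converting E to GPa, α to ×10⁻⁶/K, σ_y to MPa, then σ and n for each:
  material R: E = 438.0, α = 4.09, σ_y = 446.0 → σ = 459 MPa, n = 0.972
  material H: E = 101.4, α = 8.65, σ_y = 304.0 → σ = 224 MPa, n = 1.35
  material X: E = 22.75, α = 21.0, σ_y = 293.0 → σ = 122 MPa, n = 2.40
  material Q: E = 99.30, α = 18.8, σ_y = 231.0 → σ = 478 MPa, n = 0.483
Smallest n: material Q with n = 0.483.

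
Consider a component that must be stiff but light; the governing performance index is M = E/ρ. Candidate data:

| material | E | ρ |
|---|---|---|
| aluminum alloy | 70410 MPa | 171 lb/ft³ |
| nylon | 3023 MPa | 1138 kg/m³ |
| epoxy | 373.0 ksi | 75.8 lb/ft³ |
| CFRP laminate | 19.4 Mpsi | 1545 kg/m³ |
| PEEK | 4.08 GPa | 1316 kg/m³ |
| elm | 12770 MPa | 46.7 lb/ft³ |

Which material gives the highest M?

CFRP laminate

After converting to SI:
  aluminum alloy: E = 70.41 GPa, ρ = 2739 kg/m³
  nylon: E = 3.023 GPa, ρ = 1138 kg/m³
  epoxy: E = 2.572 GPa, ρ = 1214 kg/m³
  CFRP laminate: E = 133.8 GPa, ρ = 1545 kg/m³
  PEEK: E = 4.080 GPa, ρ = 1316 kg/m³
  elm: E = 12.77 GPa, ρ = 748.1 kg/m³
  CFRP laminate: M = 86.6 MN·m/kg
  aluminum alloy: M = 25.7 MN·m/kg
  elm: M = 17.1 MN·m/kg
  PEEK: M = 3.10 MN·m/kg
  nylon: M = 2.66 MN·m/kg
  epoxy: M = 2.12 MN·m/kg
Highest index: CFRP laminate.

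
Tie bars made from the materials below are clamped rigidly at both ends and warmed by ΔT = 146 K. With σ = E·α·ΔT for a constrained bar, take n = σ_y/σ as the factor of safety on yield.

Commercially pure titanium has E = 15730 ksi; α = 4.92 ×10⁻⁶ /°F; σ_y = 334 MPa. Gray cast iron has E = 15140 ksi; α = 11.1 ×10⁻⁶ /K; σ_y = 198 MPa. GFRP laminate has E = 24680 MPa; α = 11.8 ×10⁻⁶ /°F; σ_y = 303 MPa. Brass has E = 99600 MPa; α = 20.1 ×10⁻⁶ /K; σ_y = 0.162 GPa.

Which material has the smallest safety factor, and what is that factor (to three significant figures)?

brass, n = 0.554

Per material, after unit conversion:
  commercially pure titanium: E = 108.5, α = 8.86, σ_y = 334.0 → σ = 140 MPa, n = 2.38
  gray cast iron: E = 104.4, α = 11.1, σ_y = 198.0 → σ = 169 MPa, n = 1.17
  GFRP laminate: E = 24.68, α = 21.2, σ_y = 303.0 → σ = 76.5 MPa, n = 3.96
  brass: E = 99.60, α = 20.1, σ_y = 162.0 → σ = 292 MPa, n = 0.554
Smallest n: brass with n = 0.554.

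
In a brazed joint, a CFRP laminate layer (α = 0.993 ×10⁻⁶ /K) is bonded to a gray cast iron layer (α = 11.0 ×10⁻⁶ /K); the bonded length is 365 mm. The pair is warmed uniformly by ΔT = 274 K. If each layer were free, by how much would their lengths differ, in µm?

Δα = |0.993 − 11.0|×10⁻⁶/K = 10.0×10⁻⁶/K.
ΔL_mismatch = Δα·L·ΔT = 10.0×10⁻⁶ × 365.0 mm × 274.0 K = 1000 µm.

1000 µm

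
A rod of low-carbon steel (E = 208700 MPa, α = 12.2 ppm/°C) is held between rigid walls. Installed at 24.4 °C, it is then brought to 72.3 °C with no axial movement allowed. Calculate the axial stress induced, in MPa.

122 MPa

E = 208700 MPa = 208.7 GPa.
ΔT = 47.90 K. Constrained thermal stress σ = E·α·ΔT = 208.7×10³ MPa × 12.2×10⁻⁶ × 47.90 = 122 MPa (compressive).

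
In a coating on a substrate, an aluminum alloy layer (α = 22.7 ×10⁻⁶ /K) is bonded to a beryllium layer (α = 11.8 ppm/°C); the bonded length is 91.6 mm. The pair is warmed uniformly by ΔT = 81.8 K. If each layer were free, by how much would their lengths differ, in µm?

Δα = |22.7 − 11.8|×10⁻⁶/K = 10.9×10⁻⁶/K.
ΔL_mismatch = Δα·L·ΔT = 10.9×10⁻⁶ × 91.6 mm × 81.8 K = 81.7 µm.

81.7 µm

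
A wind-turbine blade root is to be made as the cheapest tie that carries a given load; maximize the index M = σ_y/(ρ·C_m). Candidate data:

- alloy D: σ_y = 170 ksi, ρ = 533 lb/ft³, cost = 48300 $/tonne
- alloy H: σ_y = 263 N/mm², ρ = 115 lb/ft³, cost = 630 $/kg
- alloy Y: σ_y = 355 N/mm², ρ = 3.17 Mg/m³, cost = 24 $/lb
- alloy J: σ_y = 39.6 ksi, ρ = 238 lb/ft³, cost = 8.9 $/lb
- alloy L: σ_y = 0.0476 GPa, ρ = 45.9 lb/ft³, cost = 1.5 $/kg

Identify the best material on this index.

Convert each candidate to consistent units, then evaluate M:
  alloy D: σ_y = 1172 MPa, ρ = 8538 kg/m³, cost = 48.30 $/kg
  alloy H: σ_y = 263.0 MPa, ρ = 1842 kg/m³, cost = 630.0 $/kg
  alloy Y: σ_y = 355.0 MPa, ρ = 3170 kg/m³, cost = 52.91 $/kg
  alloy J: σ_y = 273.0 MPa, ρ = 3812 kg/m³, cost = 19.62 $/kg
  alloy L: σ_y = 47.60 MPa, ρ = 735.2 kg/m³, cost = 1.500 $/kg
  alloy L: M = 43.2 kN·m per $
  alloy J: M = 3.65 kN·m per $
  alloy D: M = 2.84 kN·m per $
  alloy Y: M = 2.12 kN·m per $
  alloy H: M = 0.227 kN·m per $
The maximum is for alloy L.

alloy L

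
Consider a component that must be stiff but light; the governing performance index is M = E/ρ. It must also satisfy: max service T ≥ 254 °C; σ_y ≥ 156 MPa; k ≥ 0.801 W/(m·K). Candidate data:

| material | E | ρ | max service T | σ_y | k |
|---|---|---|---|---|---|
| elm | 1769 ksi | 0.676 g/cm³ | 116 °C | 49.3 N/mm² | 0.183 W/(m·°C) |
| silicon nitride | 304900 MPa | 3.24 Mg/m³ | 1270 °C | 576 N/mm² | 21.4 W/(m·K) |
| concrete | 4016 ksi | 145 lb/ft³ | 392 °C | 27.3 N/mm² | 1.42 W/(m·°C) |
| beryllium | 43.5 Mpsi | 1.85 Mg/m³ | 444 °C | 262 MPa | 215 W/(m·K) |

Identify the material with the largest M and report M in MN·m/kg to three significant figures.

beryllium, M = 162 MN·m/kg

Screen on constraints: max service T ≥ 254 °C; σ_y ≥ 156 MPa; k ≥ 0.801 W/(m·K). Survivors: silicon nitride, beryllium.
In SI units:
  silicon nitride: E = 304.9 GPa, ρ = 3240 kg/m³
  beryllium: E = 299.9 GPa, ρ = 1850 kg/m³
  beryllium: M = 162 MN·m/kg
  silicon nitride: M = 94.1 MN·m/kg
The maximum is for beryllium.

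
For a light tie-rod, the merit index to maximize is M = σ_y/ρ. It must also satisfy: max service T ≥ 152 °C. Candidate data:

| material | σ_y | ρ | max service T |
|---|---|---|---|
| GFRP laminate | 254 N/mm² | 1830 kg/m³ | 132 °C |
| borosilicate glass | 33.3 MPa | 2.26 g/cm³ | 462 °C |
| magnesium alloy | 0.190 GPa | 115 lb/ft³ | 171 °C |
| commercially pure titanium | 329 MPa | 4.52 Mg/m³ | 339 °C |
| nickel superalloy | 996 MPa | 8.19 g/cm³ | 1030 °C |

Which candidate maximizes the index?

nickel superalloy

Screen on constraints: max service T ≥ 152 °C. Survivors: borosilicate glass, magnesium alloy, commercially pure titanium, nickel superalloy.
Normalizing units and computing the index:
  borosilicate glass: σ_y = 33.30 MPa, ρ = 2260 kg/m³
  magnesium alloy: σ_y = 190.0 MPa, ρ = 1842 kg/m³
  commercially pure titanium: σ_y = 329.0 MPa, ρ = 4520 kg/m³
  nickel superalloy: σ_y = 996.0 MPa, ρ = 8190 kg/m³
  nickel superalloy: M = 122 kN·m/kg
  magnesium alloy: M = 103 kN·m/kg
  commercially pure titanium: M = 72.8 kN·m/kg
  borosilicate glass: M = 14.7 kN·m/kg
The maximum is for nickel superalloy.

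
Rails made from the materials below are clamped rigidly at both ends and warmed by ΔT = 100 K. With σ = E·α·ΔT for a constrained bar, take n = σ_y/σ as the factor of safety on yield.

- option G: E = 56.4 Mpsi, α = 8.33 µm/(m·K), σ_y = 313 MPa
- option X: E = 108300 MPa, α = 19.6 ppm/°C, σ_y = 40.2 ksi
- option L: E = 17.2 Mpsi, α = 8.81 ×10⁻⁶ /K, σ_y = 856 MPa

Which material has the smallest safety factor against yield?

In consistent units (E in GPa, α in ×10⁻⁶/K, σ_y in MPa):
  option G: E = 388.9, α = 8.33, σ_y = 313.0 → σ = 324 MPa, n = 0.966
  option X: E = 108.3, α = 19.6, σ_y = 277.2 → σ = 212 MPa, n = 1.31
  option L: E = 118.6, α = 8.81, σ_y = 856.0 → σ = 104 MPa, n = 8.19
Option G has the lowest safety factor, n = 0.966.

option G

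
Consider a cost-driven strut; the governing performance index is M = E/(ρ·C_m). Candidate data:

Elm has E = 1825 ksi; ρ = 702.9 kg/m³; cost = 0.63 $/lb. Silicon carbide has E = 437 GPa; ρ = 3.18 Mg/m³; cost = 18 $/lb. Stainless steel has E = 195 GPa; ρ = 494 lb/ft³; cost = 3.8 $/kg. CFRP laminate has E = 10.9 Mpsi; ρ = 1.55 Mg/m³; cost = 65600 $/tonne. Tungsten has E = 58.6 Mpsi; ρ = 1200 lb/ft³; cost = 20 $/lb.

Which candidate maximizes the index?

After converting to SI:
  elm: E = 12.58 GPa, ρ = 702.9 kg/m³, cost = 1.389 $/kg
  silicon carbide: E = 437.0 GPa, ρ = 3180 kg/m³, cost = 39.68 $/kg
  stainless steel: E = 195.0 GPa, ρ = 7913 kg/m³, cost = 3.800 $/kg
  CFRP laminate: E = 75.15 GPa, ρ = 1550 kg/m³, cost = 65.60 $/kg
  tungsten: E = 404.0 GPa, ρ = 19220 kg/m³, cost = 44.09 $/kg
  elm: M = 12.9 MN·m per $
  stainless steel: M = 6.48 MN·m per $
  silicon carbide: M = 3.46 MN·m per $
  CFRP laminate: M = 0.739 MN·m per $
  tungsten: M = 0.477 MN·m per $
Highest index: elm.

elm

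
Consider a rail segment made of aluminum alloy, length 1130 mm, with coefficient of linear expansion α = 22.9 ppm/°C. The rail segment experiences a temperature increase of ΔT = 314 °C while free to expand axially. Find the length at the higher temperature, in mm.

ΔL = α·L₀·ΔT = 22.9×10⁻⁶ × 1130 mm × 314.0 K = 8.13 mm.
L = L₀ + ΔL = 1130 + 8.13 = 1138.1 mm.

1138.1 mm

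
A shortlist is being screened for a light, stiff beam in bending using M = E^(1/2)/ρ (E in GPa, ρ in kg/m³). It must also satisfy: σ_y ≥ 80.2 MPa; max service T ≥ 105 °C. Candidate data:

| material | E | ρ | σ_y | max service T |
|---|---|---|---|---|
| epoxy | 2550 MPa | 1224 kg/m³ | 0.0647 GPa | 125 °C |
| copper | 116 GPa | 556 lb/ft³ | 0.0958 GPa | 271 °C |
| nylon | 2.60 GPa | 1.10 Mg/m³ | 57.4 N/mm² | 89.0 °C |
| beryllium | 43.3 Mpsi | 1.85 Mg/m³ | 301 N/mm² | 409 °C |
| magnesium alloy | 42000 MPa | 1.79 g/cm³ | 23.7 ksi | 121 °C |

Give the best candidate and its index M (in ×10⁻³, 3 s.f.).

beryllium, M = 9.34×10⁻³

Screen on constraints: σ_y ≥ 80.2 MPa; max service T ≥ 105 °C. Survivors: copper, beryllium, magnesium alloy.
Normalizing units and computing the index:
  copper: E = 116.0 GPa, ρ = 8906 kg/m³
  beryllium: E = 298.5 GPa, ρ = 1850 kg/m³
  magnesium alloy: E = 42.00 GPa, ρ = 1790 kg/m³
  beryllium: M = 9.34×10⁻³
  magnesium alloy: M = 3.62×10⁻³
  copper: M = 1.21×10⁻³
Beryllium has the largest M.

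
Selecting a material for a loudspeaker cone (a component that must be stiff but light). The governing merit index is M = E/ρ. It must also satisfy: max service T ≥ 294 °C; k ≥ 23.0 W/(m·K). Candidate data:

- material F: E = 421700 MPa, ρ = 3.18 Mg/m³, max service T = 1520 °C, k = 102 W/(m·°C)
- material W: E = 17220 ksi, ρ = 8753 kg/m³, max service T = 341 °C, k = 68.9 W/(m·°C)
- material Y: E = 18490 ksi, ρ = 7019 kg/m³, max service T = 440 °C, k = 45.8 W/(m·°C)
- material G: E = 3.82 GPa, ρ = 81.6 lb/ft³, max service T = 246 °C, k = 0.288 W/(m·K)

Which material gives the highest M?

Screen on constraints: max service T ≥ 294 °C; k ≥ 23.0 W/(m·K). Survivors: material F, material W, material Y.
Convert each candidate to consistent units, then evaluate M:
  material F: E = 421.7 GPa, ρ = 3180 kg/m³
  material W: E = 118.7 GPa, ρ = 8753 kg/m³
  material Y: E = 127.5 GPa, ρ = 7019 kg/m³
  material F: M = 133 MN·m/kg
  material Y: M = 18.2 MN·m/kg
  material W: M = 13.6 MN·m/kg
Highest index: material F.

material F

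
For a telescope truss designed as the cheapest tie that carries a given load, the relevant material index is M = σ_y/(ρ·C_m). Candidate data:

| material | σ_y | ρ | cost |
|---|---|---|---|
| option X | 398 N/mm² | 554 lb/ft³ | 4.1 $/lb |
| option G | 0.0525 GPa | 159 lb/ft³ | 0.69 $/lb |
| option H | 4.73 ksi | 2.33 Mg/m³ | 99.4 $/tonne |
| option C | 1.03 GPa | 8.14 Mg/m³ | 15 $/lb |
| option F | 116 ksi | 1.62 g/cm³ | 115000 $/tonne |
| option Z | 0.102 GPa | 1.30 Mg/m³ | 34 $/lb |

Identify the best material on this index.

Convert each candidate to consistent units, then evaluate M:
  option X: σ_y = 398.0 MPa, ρ = 8874 kg/m³, cost = 9.039 $/kg
  option G: σ_y = 52.50 MPa, ρ = 2547 kg/m³, cost = 1.521 $/kg
  option H: σ_y = 32.61 MPa, ρ = 2330 kg/m³, cost = 0.09940 $/kg
  option C: σ_y = 1030 MPa, ρ = 8140 kg/m³, cost = 33.07 $/kg
  option F: σ_y = 799.8 MPa, ρ = 1620 kg/m³, cost = 115.0 $/kg
  option Z: σ_y = 102.0 MPa, ρ = 1300 kg/m³, cost = 74.96 $/kg
  option H: M = 141 kN·m per $
  option G: M = 13.6 kN·m per $
  option X: M = 4.96 kN·m per $
  option F: M = 4.29 kN·m per $
  option C: M = 3.83 kN·m per $
  option Z: M = 1.05 kN·m per $
Option H ranks first.

option H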